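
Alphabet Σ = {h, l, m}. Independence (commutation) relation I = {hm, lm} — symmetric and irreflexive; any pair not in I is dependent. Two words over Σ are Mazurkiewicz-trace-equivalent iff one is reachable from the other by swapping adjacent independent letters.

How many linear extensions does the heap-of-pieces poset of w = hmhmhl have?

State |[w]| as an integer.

15

0(h) covers ∅
1(m) covers ∅
2(h) covers 0:h
3(m) covers 1:m
4(h) covers 2:h
5(l) covers 4:h
floor of heap: 0:h, 1:m
completions by unplaced set U, small U first (add the entries for U minus each lowest piece of U):
  |U|=1: {3}:1  {5}:1
  |U|=2: {1,3}:1  {3,5}:2  {4,5}:1
  |U|=3: {1,3,5}:3  {2,4,5}:1  {3,4,5}:3
  |U|=4: {0,2,4,5}:1  {1,3,4,5}:6  {2,3,4,5}:4
  start at 0(h): 10
  start at 1(m): 5
sum over floor = 15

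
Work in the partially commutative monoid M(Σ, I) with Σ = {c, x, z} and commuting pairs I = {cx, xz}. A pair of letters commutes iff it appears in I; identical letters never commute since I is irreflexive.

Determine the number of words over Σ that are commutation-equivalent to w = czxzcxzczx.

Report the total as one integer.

#0=c has no predecessor
#1=z depends on [0:c]
#2=x has no predecessor
#3=z depends on [1:z]
#4=c depends on [3:z]
#5=x depends on [2:x]
#6=z depends on [4:c]
#7=c depends on [6:z]
#8=z depends on [7:c]
#9=x depends on [5:x]
sources: [0:c, 2:x]
N(rest) = Σ N(rest − s) over sources s of rest; N(one piece) = 1:
  size 1 → [8]=1  [9]=1
  size 2 → [5,9]=1  [7,8]=1  [8,9]=2
  size 3 → [2,5,9]=1  [5,8,9]=3  [6,7,8]=1  [7,8,9]=3
  size 4 → [2,5,8,9]=4  [4,6,7,8]=1  [5,7,8,9]=6  [6,7,8,9]=4
  size 5 → [2,5,7,8,9]=10  [3,4,6,7,8]=1  [4,6,7,8,9]=5  [5,6,7,8,9]=10
  size 6 → [1,3,4,6,7,8]=1  [2,5,6,7,8,9]=20  [3,4,6,7,8,9]=6  [4,5,6,7,8,9]=15
  size 7 → [0,1,3,4,6,7,8]=1  [1,3,4,6,7,8,9]=7  [2,4,5,6,7,8,9]=35  [3,4,5,6,7,8,9]=21
  size 8 → [0,1,3,4,6,7,8,9]=8  [1,3,4,5,6,7,8,9]=28  [2,3,4,5,6,7,8,9]=56
  first=0(c) contributes 84
  first=2(x) contributes 36
|[w]| = 120

120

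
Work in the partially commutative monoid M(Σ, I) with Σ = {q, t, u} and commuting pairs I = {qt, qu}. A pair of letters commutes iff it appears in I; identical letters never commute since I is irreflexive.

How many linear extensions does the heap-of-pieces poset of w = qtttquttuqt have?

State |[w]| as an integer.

165

drop 0:q onto floor
drop 1:t onto floor
drop 2:t onto {1:t}
drop 3:t onto {2:t}
drop 4:q onto {0:q}
drop 5:u onto {3:t}
drop 6:t onto {5:u}
drop 7:t onto {6:t}
drop 8:u onto {7:t}
drop 9:q onto {4:q}
drop 10:t onto {8:u}
ground layer = {0:q, 1:t}
drop-orders for the pieces not yet dropped (sum over which currently-grounded one goes next):
  1 to go: {9} 1  {10} 1
  2 to go: {4,9} 1  {8,10} 1  {9,10} 2
  3 to go: {0,4,9} 1  {4,9,10} 3  {7,8,10} 1  {8,9,10} 3
  4 to go: {0,4,9,10} 4  {4,8,9,10} 6  {6,7,8,10} 1  {7,8,9,10} 4
  5 to go: {0,4,8,9,10} 10  {4,7,8,9,10} 10  {5,6,7,8,10} 1  {6,7,8,9,10} 5
  6 to go: {0,4,7,8,9,10} 20  {3,5,6,7,8,10} 1  {4,6,7,8,9,10} 15  {5,6,7,8,9,10} 6
  7 to go: {0,4,6,7,8,9,10} 35  {2,3,5,6,7,8,10} 1  {3,5,6,7,8,9,10} 7  {4,5,6,7,8,9,10} 21
  8 to go: {0,4,5,6,7,8,9,10} 56  {1,2,3,5,6,7,8,10} 1  {2,3,5,6,7,8,9,10} 8  {3,4,5,6,7,8,9,10} 28
  9 to go: {0,3,4,5,6,7,8,9,10} 84  {1,2,3,5,6,7,8,9,10} 9  {2,3,4,5,6,7,8,9,10} 36
  if 0:q drops first: 45 orders
  if 1:t drops first: 120 orders
heap linearizations: 165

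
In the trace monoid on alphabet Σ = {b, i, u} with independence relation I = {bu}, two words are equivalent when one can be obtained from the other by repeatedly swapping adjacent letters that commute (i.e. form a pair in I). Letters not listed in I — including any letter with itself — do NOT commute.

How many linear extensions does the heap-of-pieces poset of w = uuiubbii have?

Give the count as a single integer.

piece 0:u — minimal
piece 1:u rests on {0:u}
piece 2:i rests on {1:u}
piece 3:u rests on {2:i}
piece 4:b rests on {2:i}
piece 5:b rests on {4:b}
piece 6:i rests on {3:u, 5:b}
piece 7:i rests on {6:i}
minimal pieces: {0:u}
ways to finish when only these pieces remain (= sum over removing one remaining piece with nothing left below it):
  1 left: {7}→1
  2 left: {6,7}→1
  3 left: {3,6,7}→1  {5,6,7}→1
  4 left: {3,5,6,7}→2  {4,5,6,7}→1
  5 left: {3,4,5,6,7}→3
  6 left: {2,3,4,5,6,7}→3
  placing 0:u first → 3 extensions

3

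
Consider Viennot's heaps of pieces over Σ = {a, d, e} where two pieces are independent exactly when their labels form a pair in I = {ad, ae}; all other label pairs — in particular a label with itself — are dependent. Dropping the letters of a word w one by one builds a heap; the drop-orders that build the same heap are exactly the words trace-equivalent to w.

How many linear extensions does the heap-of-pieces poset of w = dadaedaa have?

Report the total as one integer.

70

0(d) covers ∅
1(a) covers ∅
2(d) covers 0:d
3(a) covers 1:a
4(e) covers 2:d
5(d) covers 4:e
6(a) covers 3:a
7(a) covers 6:a
floor of heap: 0:d, 1:a
completions by unplaced set U, small U first (add the entries for U minus each lowest piece of U):
  |U|=1: {5}:1  {7}:1
  |U|=2: {4,5}:1  {5,7}:2  {6,7}:1
  |U|=3: {2,4,5}:1  {3,6,7}:1  {4,5,7}:3  {5,6,7}:3
  |U|=4: {0,2,4,5}:1  {1,3,6,7}:1  {2,4,5,7}:4  {3,5,6,7}:4  {4,5,6,7}:6
  |U|=5: {0,2,4,5,7}:5  {1,3,5,6,7}:5  {2,4,5,6,7}:10  {3,4,5,6,7}:10
  |U|=6: {0,2,4,5,6,7}:15  {1,3,4,5,6,7}:15  {2,3,4,5,6,7}:20
  start at 0(d): 35
  start at 1(a): 35
sum over floor = 70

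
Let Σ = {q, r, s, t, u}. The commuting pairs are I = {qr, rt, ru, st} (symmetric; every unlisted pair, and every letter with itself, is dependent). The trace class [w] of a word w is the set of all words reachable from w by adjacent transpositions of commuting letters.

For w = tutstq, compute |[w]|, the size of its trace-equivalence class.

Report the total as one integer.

3

piece 0:t — minimal
piece 1:u rests on {0:t}
piece 2:t rests on {1:u}
piece 3:s rests on {1:u}
piece 4:t rests on {2:t}
piece 5:q rests on {3:s, 4:t}
minimal pieces: {0:t}
ways to finish when only these pieces remain (= sum over removing one remaining piece with nothing left below it):
  1 left: {5}→1
  2 left: {3,5}→1  {4,5}→1
  3 left: {2,4,5}→1  {3,4,5}→2
  4 left: {2,3,4,5}→3
  placing 0:t first → 3 extensions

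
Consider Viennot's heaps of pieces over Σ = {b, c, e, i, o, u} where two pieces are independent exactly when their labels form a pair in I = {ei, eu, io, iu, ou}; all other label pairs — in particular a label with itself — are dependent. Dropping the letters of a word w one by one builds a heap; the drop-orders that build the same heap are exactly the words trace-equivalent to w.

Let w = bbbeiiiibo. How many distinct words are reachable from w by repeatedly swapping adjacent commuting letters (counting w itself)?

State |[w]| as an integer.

5

0(b) covers ∅
1(b) covers 0:b
2(b) covers 1:b
3(e) covers 2:b
4(i) covers 2:b
5(i) covers 4:i
6(i) covers 5:i
7(i) covers 6:i
8(b) covers 3:e, 7:i
9(o) covers 8:b
floor of heap: 0:b
completions by unplaced set U, small U first (add the entries for U minus each lowest piece of U):
  |U|=1: {9}:1
  |U|=2: {8,9}:1
  |U|=3: {3,8,9}:1  {7,8,9}:1
  |U|=4: {3,7,8,9}:2  {6,7,8,9}:1
  |U|=5: {3,6,7,8,9}:3  {5,6,7,8,9}:1
  |U|=6: {3,5,6,7,8,9}:4  {4,5,6,7,8,9}:1
  |U|=7: {3,4,5,6,7,8,9}:5
  |U|=8: {2,3,4,5,6,7,8,9}:5
  start at 0(b): 5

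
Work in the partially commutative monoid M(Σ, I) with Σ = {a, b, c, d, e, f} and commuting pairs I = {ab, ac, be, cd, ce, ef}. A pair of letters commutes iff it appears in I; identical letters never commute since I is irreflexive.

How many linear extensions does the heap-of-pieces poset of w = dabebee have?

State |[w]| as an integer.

15

#0=d has no predecessor
#1=a depends on [0:d]
#2=b depends on [0:d]
#3=e depends on [1:a]
#4=b depends on [2:b]
#5=e depends on [3:e]
#6=e depends on [5:e]
sources: [0:d]
N(rest) = Σ N(rest − s) over sources s of rest; N(one piece) = 1:
  size 1 → [4]=1  [6]=1
  size 2 → [2,4]=1  [4,6]=2  [5,6]=1
  size 3 → [2,4,6]=3  [3,5,6]=1  [4,5,6]=3
  size 4 → [1,3,5,6]=1  [2,4,5,6]=6  [3,4,5,6]=4
  size 5 → [1,3,4,5,6]=5  [2,3,4,5,6]=10
  first=0(d) contributes 15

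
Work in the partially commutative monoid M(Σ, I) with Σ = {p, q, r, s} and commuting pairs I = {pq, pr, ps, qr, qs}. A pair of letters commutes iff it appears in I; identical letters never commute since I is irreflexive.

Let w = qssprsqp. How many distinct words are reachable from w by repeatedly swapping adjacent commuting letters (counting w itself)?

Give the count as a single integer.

420

piece 0:q — minimal
piece 1:s — minimal
piece 2:s rests on {1:s}
piece 3:p — minimal
piece 4:r rests on {2:s}
piece 5:s rests on {4:r}
piece 6:q rests on {0:q}
piece 7:p rests on {3:p}
minimal pieces: {0:q, 1:s, 3:p}
ways to finish when only these pieces remain (= sum over removing one remaining piece with nothing left below it):
  1 left: {5}→1  {6}→1  {7}→1
  2 left: {0,6}→1  {3,7}→1  {4,5}→1  {5,6}→2  {5,7}→2  {6,7}→2
  3 left: {0,5,6}→3  {0,6,7}→3  {2,4,5}→1  {3,5,7}→3  {3,6,7}→3  {4,5,6}→3  {4,5,7}→3  {5,6,7}→6
  4 left: {0,3,6,7}→6  {0,4,5,6}→6  {0,5,6,7}→12  {1,2,4,5}→1  {2,4,5,6}→4  {2,4,5,7}→4  {3,4,5,7}→6  {3,5,6,7}→12  {4,5,6,7}→12
  5 left: {0,2,4,5,6}→10  {0,3,5,6,7}→30  {0,4,5,6,7}→30  {1,2,4,5,6}→5  {1,2,4,5,7}→5  {2,3,4,5,7}→10  {2,4,5,6,7}→20  {3,4,5,6,7}→30
  6 left: {0,1,2,4,5,6}→15  {0,2,4,5,6,7}→60  {0,3,4,5,6,7}→90  {1,2,3,4,5,7}→15  {1,2,4,5,6,7}→30  {2,3,4,5,6,7}→60
  placing 0:q first → 105 extensions
  placing 1:s first → 210 extensions
  placing 3:p first → 105 extensions
total linear extensions = 420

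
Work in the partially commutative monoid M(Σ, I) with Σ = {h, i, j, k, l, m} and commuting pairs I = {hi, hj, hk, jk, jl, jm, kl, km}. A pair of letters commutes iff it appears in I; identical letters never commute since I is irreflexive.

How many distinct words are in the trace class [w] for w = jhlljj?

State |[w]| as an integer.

#0=j has no predecessor
#1=h has no predecessor
#2=l depends on [1:h]
#3=l depends on [2:l]
#4=j depends on [0:j]
#5=j depends on [4:j]
sources: [0:j, 1:h]
N(rest) = Σ N(rest − s) over sources s of rest; N(one piece) = 1:
  size 1 → [3]=1  [5]=1
  size 2 → [2,3]=1  [3,5]=2  [4,5]=1
  size 3 → [0,4,5]=1  [1,2,3]=1  [2,3,5]=3  [3,4,5]=3
  size 4 → [0,3,4,5]=4  [1,2,3,5]=4  [2,3,4,5]=6
  first=0(j) contributes 10
  first=1(h) contributes 10
|[w]| = 20

20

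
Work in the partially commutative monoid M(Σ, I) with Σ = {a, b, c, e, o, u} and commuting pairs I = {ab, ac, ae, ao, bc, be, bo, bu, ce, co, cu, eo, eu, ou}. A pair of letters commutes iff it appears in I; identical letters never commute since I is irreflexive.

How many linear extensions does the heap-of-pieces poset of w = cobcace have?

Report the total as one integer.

0(c) covers ∅
1(o) covers ∅
2(b) covers ∅
3(c) covers 0:c
4(a) covers ∅
5(c) covers 3:c
6(e) covers ∅
floor of heap: 0:c, 1:o, 2:b, 4:a, 6:e
completions by unplaced set U, small U first (add the entries for U minus each lowest piece of U):
  |U|=1: {1}:1  {2}:1  {4}:1  {5}:1  {6}:1
  |U|=2: {1,2}:2  {1,4}:2  {1,5}:2  {1,6}:2  {2,4}:2  {2,5}:2  {2,6}:2  {3,5}:1  {4,5}:2  {4,6}:2  {5,6}:2
  |U|=3: {0,3,5}:1  {1,2,4}:6  {1,2,5}:6  {1,2,6}:6  {1,3,5}:3  {1,4,5}:6  {1,4,6}:6  {1,5,6}:6  {2,3,5}:3  {2,4,5}:6  {2,4,6}:6  {2,5,6}:6  {3,4,5}:3  {3,5,6}:3  {4,5,6}:6
  |U|=4: {0,1,3,5}:4  {0,2,3,5}:4  {0,3,4,5}:4  {0,3,5,6}:4  {1,2,3,5}:12  {1,2,4,5}:24  {1,2,4,6}:24  {1,2,5,6}:24  {1,3,4,5}:12  {1,3,5,6}:12  {1,4,5,6}:24  {2,3,4,5}:12  {2,3,5,6}:12  {2,4,5,6}:24  {3,4,5,6}:12
  |U|=5: {0,1,2,3,5}:20  {0,1,3,4,5}:20  {0,1,3,5,6}:20  {0,2,3,4,5}:20  {0,2,3,5,6}:20  {0,3,4,5,6}:20  {1,2,3,4,5}:60  {1,2,3,5,6}:60  {1,2,4,5,6}:120  {1,3,4,5,6}:60  {2,3,4,5,6}:60
  start at 0(c): 360
  start at 1(o): 120
  start at 2(b): 120
  start at 4(a): 120
  start at 6(e): 120
sum over floor = 840

840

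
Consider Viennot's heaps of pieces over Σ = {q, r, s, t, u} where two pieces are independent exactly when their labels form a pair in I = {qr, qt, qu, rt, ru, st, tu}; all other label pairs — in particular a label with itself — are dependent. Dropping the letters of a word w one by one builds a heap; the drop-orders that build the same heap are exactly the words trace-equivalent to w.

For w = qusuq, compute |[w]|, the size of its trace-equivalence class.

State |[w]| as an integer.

0(q) covers ∅
1(u) covers ∅
2(s) covers 0:q, 1:u
3(u) covers 2:s
4(q) covers 2:s
floor of heap: 0:q, 1:u
completions by unplaced set U, small U first (add the entries for U minus each lowest piece of U):
  |U|=1: {3}:1  {4}:1
  |U|=2: {3,4}:2
  |U|=3: {2,3,4}:2
  start at 0(q): 2
  start at 1(u): 2
sum over floor = 4

4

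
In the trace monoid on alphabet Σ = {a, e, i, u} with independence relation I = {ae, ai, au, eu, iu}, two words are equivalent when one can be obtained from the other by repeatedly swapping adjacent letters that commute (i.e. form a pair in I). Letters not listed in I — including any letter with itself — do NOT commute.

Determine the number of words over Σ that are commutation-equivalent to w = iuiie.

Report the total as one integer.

drop 0:i onto floor
drop 1:u onto floor
drop 2:i onto {0:i}
drop 3:i onto {2:i}
drop 4:e onto {3:i}
ground layer = {0:i, 1:u}
drop-orders for the pieces not yet dropped (sum over which currently-grounded one goes next):
  1 to go: {1} 1  {4} 1
  2 to go: {1,4} 2  {3,4} 1
  3 to go: {1,3,4} 3  {2,3,4} 1
  if 0:i drops first: 4 orders
  if 1:u drops first: 1 orders
heap linearizations: 5

5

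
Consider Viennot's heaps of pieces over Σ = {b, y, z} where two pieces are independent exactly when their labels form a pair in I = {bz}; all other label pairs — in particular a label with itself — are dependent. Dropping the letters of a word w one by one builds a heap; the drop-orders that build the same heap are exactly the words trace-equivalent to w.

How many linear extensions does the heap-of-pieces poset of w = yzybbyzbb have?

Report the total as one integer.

drop 0:y onto floor
drop 1:z onto {0:y}
drop 2:y onto {1:z}
drop 3:b onto {2:y}
drop 4:b onto {3:b}
drop 5:y onto {4:b}
drop 6:z onto {5:y}
drop 7:b onto {5:y}
drop 8:b onto {7:b}
ground layer = {0:y}
drop-orders for the pieces not yet dropped (sum over which currently-grounded one goes next):
  1 to go: {6} 1  {8} 1
  2 to go: {6,8} 2  {7,8} 1
  3 to go: {6,7,8} 3
  4 to go: {5,6,7,8} 3
  5 to go: {4,5,6,7,8} 3
  6 to go: {3,4,5,6,7,8} 3
  7 to go: {2,3,4,5,6,7,8} 3
  if 0:y drops first: 3 orders

3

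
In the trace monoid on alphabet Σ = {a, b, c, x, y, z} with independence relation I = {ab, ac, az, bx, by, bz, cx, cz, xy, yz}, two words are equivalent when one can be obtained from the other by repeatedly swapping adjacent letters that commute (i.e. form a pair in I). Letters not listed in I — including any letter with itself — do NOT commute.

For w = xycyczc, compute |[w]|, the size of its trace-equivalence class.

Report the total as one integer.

21

piece 0:x — minimal
piece 1:y — minimal
piece 2:c rests on {1:y}
piece 3:y rests on {2:c}
piece 4:c rests on {3:y}
piece 5:z rests on {0:x}
piece 6:c rests on {4:c}
minimal pieces: {0:x, 1:y}
ways to finish when only these pieces remain (= sum over removing one remaining piece with nothing left below it):
  1 left: {5}→1  {6}→1
  2 left: {0,5}→1  {4,6}→1  {5,6}→2
  3 left: {0,5,6}→3  {3,4,6}→1  {4,5,6}→3
  4 left: {0,4,5,6}→6  {2,3,4,6}→1  {3,4,5,6}→4
  5 left: {0,3,4,5,6}→10  {1,2,3,4,6}→1  {2,3,4,5,6}→5
  placing 0:x first → 6 extensions
  placing 1:y first → 15 extensions
total linear extensions = 21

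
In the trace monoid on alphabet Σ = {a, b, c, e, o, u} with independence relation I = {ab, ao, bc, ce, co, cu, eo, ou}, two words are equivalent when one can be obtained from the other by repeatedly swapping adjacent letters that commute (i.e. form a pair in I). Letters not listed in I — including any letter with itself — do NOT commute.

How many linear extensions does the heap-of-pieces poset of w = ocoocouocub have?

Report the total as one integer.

piece 0:o — minimal
piece 1:c — minimal
piece 2:o rests on {0:o}
piece 3:o rests on {2:o}
piece 4:c rests on {1:c}
piece 5:o rests on {3:o}
piece 6:u — minimal
piece 7:o rests on {5:o}
piece 8:c rests on {4:c}
piece 9:u rests on {6:u}
piece 10:b rests on {7:o, 9:u}
minimal pieces: {0:o, 1:c, 6:u}
ways to finish when only these pieces remain (= sum over removing one remaining piece with nothing left below it):
  1 left: {8}→1  {10}→1
  2 left: {4,8}→1  {7,10}→1  {8,10}→2  {9,10}→1
  3 left: {1,4,8}→1  {4,8,10}→3  {5,7,10}→1  {6,9,10}→1  {7,8,10}→3  {7,9,10}→2  {8,9,10}→3
  4 left: {1,4,8,10}→4  {3,5,7,10}→1  {4,7,8,10}→6  {4,8,9,10}→6  {5,7,8,10}→4  {5,7,9,10}→3  {6,7,9,10}→3  {6,8,9,10}→4  {7,8,9,10}→8
  5 left: {1,4,7,8,10}→10  {1,4,8,9,10}→10  {2,3,5,7,10}→1  {3,5,7,8,10}→5  {3,5,7,9,10}→4  {4,5,7,8,10}→10  {4,6,8,9,10}→10  {4,7,8,9,10}→20  {5,6,7,9,10}→6  {5,7,8,9,10}→15  {6,7,8,9,10}→15
  6 left: {0,2,3,5,7,10}→1  {1,4,5,7,8,10}→20  {1,4,6,8,9,10}→20  {1,4,7,8,9,10}→40  {2,3,5,7,8,10}→6  {2,3,5,7,9,10}→5  {3,4,5,7,8,10}→15  {3,5,6,7,9,10}→10  {3,5,7,8,9,10}→24  {4,5,7,8,9,10}→45  {4,6,7,8,9,10}→45  {5,6,7,8,9,10}→36
  7 left: {0,2,3,5,7,8,10}→7  {0,2,3,5,7,9,10}→6  {1,3,4,5,7,8,10}→35  {1,4,5,7,8,9,10}→105  {1,4,6,7,8,9,10}→105  {2,3,4,5,7,8,10}→21  {2,3,5,6,7,9,10}→15  {2,3,5,7,8,9,10}→35  {3,4,5,7,8,9,10}→84  {3,5,6,7,8,9,10}→70  {4,5,6,7,8,9,10}→126
  8 left: {0,2,3,4,5,7,8,10}→28  {0,2,3,5,6,7,9,10}→21  {0,2,3,5,7,8,9,10}→48  {1,2,3,4,5,7,8,10}→56  {1,3,4,5,7,8,9,10}→224  {1,4,5,6,7,8,9,10}→336  {2,3,4,5,7,8,9,10}→140  {2,3,5,6,7,8,9,10}→120  {3,4,5,6,7,8,9,10}→280
  9 left: {0,1,2,3,4,5,7,8,10}→84  {0,2,3,4,5,7,8,9,10}→216  {0,2,3,5,6,7,8,9,10}→189  {1,2,3,4,5,7,8,9,10}→420  {1,3,4,5,6,7,8,9,10}→840  {2,3,4,5,6,7,8,9,10}→540
  placing 0:o first → 1800 extensions
  placing 1:c first → 945 extensions
  placing 6:u first → 720 extensions
total linear extensions = 3465

3465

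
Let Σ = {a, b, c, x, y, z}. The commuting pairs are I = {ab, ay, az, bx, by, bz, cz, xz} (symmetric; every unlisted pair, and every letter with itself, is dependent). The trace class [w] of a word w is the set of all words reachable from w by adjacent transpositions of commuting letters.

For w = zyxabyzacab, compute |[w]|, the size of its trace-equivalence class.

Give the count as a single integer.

222

drop 0:z onto floor
drop 1:y onto {0:z}
drop 2:x onto {1:y}
drop 3:a onto {2:x}
drop 4:b onto floor
drop 5:y onto {2:x}
drop 6:z onto {5:y}
drop 7:a onto {3:a}
drop 8:c onto {4:b, 5:y, 7:a}
drop 9:a onto {8:c}
drop 10:b onto {8:c}
ground layer = {0:z, 4:b}
drop-orders for the pieces not yet dropped (sum over which currently-grounded one goes next):
  1 to go: {6} 1  {9} 1  {10} 1
  2 to go: {6,9} 2  {6,10} 2  {9,10} 2
  3 to go: {6,9,10} 6  {8,9,10} 2
  4 to go: {4,8,9,10} 2  {6,8,9,10} 8  {7,8,9,10} 2
  5 to go: {3,7,8,9,10} 2  {4,6,8,9,10} 10  {4,7,8,9,10} 4  {5,6,8,9,10} 8  {6,7,8,9,10} 10
  6 to go: {3,4,7,8,9,10} 6  {3,6,7,8,9,10} 12  {4,5,6,8,9,10} 18  {4,6,7,8,9,10} 24  {5,6,7,8,9,10} 18
  7 to go: {3,4,6,7,8,9,10} 42  {3,5,6,7,8,9,10} 30  {4,5,6,7,8,9,10} 60
  8 to go: {2,3,5,6,7,8,9,10} 30  {3,4,5,6,7,8,9,10} 132
  9 to go: {1,2,3,5,6,7,8,9,10} 30  {2,3,4,5,6,7,8,9,10} 162
  if 0:z drops first: 192 orders
  if 4:b drops first: 30 orders
heap linearizations: 222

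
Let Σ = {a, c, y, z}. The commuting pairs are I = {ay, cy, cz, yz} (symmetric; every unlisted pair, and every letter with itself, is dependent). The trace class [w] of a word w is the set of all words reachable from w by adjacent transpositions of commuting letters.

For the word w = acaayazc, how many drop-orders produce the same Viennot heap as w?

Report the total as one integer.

16

#0=a has no predecessor
#1=c depends on [0:a]
#2=a depends on [1:c]
#3=a depends on [2:a]
#4=y has no predecessor
#5=a depends on [3:a]
#6=z depends on [5:a]
#7=c depends on [5:a]
sources: [0:a, 4:y]
N(rest) = Σ N(rest − s) over sources s of rest; N(one piece) = 1:
  size 1 → [4]=1  [6]=1  [7]=1
  size 2 → [4,6]=2  [4,7]=2  [6,7]=2
  size 3 → [4,6,7]=6  [5,6,7]=2
  size 4 → [3,5,6,7]=2  [4,5,6,7]=8
  size 5 → [2,3,5,6,7]=2  [3,4,5,6,7]=10
  size 6 → [1,2,3,5,6,7]=2  [2,3,4,5,6,7]=12
  first=0(a) contributes 14
  first=4(y) contributes 2
|[w]| = 16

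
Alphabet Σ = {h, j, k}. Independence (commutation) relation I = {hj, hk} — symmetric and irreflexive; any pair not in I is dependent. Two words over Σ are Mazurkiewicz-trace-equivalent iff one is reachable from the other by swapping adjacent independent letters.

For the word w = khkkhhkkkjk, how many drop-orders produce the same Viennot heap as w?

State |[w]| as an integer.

0(k) covers ∅
1(h) covers ∅
2(k) covers 0:k
3(k) covers 2:k
4(h) covers 1:h
5(h) covers 4:h
6(k) covers 3:k
7(k) covers 6:k
8(k) covers 7:k
9(j) covers 8:k
10(k) covers 9:j
floor of heap: 0:k, 1:h
completions by unplaced set U, small U first (add the entries for U minus each lowest piece of U):
  |U|=1: {5}:1  {10}:1
  |U|=2: {4,5}:1  {5,10}:2  {9,10}:1
  |U|=3: {1,4,5}:1  {4,5,10}:3  {5,9,10}:3  {8,9,10}:1
  |U|=4: {1,4,5,10}:4  {4,5,9,10}:6  {5,8,9,10}:4  {7,8,9,10}:1
  |U|=5: {1,4,5,9,10}:10  {4,5,8,9,10}:10  {5,7,8,9,10}:5  {6,7,8,9,10}:1
  |U|=6: {1,4,5,8,9,10}:20  {3,6,7,8,9,10}:1  {4,5,7,8,9,10}:15  {5,6,7,8,9,10}:6
  |U|=7: {1,4,5,7,8,9,10}:35  {2,3,6,7,8,9,10}:1  {3,5,6,7,8,9,10}:7  {4,5,6,7,8,9,10}:21
  |U|=8: {0,2,3,6,7,8,9,10}:1  {1,4,5,6,7,8,9,10}:56  {2,3,5,6,7,8,9,10}:8  {3,4,5,6,7,8,9,10}:28
  |U|=9: {0,2,3,5,6,7,8,9,10}:9  {1,3,4,5,6,7,8,9,10}:84  {2,3,4,5,6,7,8,9,10}:36
  start at 0(k): 120
  start at 1(h): 45
sum over floor = 165

165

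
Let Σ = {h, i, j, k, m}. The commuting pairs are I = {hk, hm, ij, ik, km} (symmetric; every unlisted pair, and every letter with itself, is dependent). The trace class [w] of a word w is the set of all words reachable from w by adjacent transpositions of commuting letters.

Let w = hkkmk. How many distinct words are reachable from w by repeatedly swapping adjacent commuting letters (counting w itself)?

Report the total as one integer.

20

drop 0:h onto floor
drop 1:k onto floor
drop 2:k onto {1:k}
drop 3:m onto floor
drop 4:k onto {2:k}
ground layer = {0:h, 1:k, 3:m}
drop-orders for the pieces not yet dropped (sum over which currently-grounded one goes next):
  1 to go: {0} 1  {3} 1  {4} 1
  2 to go: {0,3} 2  {0,4} 2  {2,4} 1  {3,4} 2
  3 to go: {0,2,4} 3  {0,3,4} 6  {1,2,4} 1  {2,3,4} 3
  if 0:h drops first: 4 orders
  if 1:k drops first: 12 orders
  if 3:m drops first: 4 orders
heap linearizations: 20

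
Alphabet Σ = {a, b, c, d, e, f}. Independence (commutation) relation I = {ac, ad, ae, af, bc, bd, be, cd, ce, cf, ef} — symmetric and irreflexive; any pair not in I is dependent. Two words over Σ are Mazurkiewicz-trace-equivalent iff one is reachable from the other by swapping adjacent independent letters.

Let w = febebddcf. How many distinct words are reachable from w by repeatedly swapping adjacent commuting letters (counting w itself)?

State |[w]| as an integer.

0(f) covers ∅
1(e) covers ∅
2(b) covers 0:f
3(e) covers 1:e
4(b) covers 2:b
5(d) covers 0:f, 3:e
6(d) covers 5:d
7(c) covers ∅
8(f) covers 4:b, 6:d
floor of heap: 0:f, 1:e, 7:c
completions by unplaced set U, small U first (add the entries for U minus each lowest piece of U):
  |U|=1: {7}:1  {8}:1
  |U|=2: {4,8}:1  {6,8}:1  {7,8}:2
  |U|=3: {2,4,8}:1  {4,6,8}:2  {4,7,8}:3  {5,6,8}:1  {6,7,8}:3
  |U|=4: {2,4,6,8}:3  {2,4,7,8}:4  {3,5,6,8}:1  {4,5,6,8}:3  {4,6,7,8}:8  {5,6,7,8}:4
  |U|=5: {1,3,5,6,8}:1  {2,4,5,6,8}:6  {2,4,6,7,8}:15  {3,4,5,6,8}:4  {3,5,6,7,8}:5  {4,5,6,7,8}:15
  |U|=6: {0,2,4,5,6,8}:6  {1,3,4,5,6,8}:5  {1,3,5,6,7,8}:6  {2,3,4,5,6,8}:10  {2,4,5,6,7,8}:36  {3,4,5,6,7,8}:24
  |U|=7: {0,2,3,4,5,6,8}:16  {0,2,4,5,6,7,8}:42  {1,2,3,4,5,6,8}:15  {1,3,4,5,6,7,8}:35  {2,3,4,5,6,7,8}:70
  start at 0(f): 120
  start at 1(e): 128
  start at 7(c): 31
sum over floor = 279

279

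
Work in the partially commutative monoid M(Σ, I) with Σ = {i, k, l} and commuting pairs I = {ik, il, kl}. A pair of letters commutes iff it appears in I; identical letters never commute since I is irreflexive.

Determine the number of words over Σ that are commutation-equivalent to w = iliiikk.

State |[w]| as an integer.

0(i) covers ∅
1(l) covers ∅
2(i) covers 0:i
3(i) covers 2:i
4(i) covers 3:i
5(k) covers ∅
6(k) covers 5:k
floor of heap: 0:i, 1:l, 5:k
completions by unplaced set U, small U first (add the entries for U minus each lowest piece of U):
  |U|=1: {1}:1  {4}:1  {6}:1
  |U|=2: {1,4}:2  {1,6}:2  {3,4}:1  {4,6}:2  {5,6}:1
  |U|=3: {1,3,4}:3  {1,4,6}:6  {1,5,6}:3  {2,3,4}:1  {3,4,6}:3  {4,5,6}:3
  |U|=4: {0,2,3,4}:1  {1,2,3,4}:4  {1,3,4,6}:12  {1,4,5,6}:12  {2,3,4,6}:4  {3,4,5,6}:6
  |U|=5: {0,1,2,3,4}:5  {0,2,3,4,6}:5  {1,2,3,4,6}:20  {1,3,4,5,6}:30  {2,3,4,5,6}:10
  start at 0(i): 60
  start at 1(l): 15
  start at 5(k): 30
sum over floor = 105

105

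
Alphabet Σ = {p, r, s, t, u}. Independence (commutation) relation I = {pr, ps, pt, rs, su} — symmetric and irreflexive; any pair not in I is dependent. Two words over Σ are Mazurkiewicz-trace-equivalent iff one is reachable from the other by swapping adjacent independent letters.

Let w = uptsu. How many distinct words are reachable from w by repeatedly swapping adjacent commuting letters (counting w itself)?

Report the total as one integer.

5

drop 0:u onto floor
drop 1:p onto {0:u}
drop 2:t onto {0:u}
drop 3:s onto {2:t}
drop 4:u onto {1:p, 2:t}
ground layer = {0:u}
drop-orders for the pieces not yet dropped (sum over which currently-grounded one goes next):
  1 to go: {3} 1  {4} 1
  2 to go: {1,4} 1  {3,4} 2
  3 to go: {1,3,4} 3  {2,3,4} 2
  if 0:u drops first: 5 orders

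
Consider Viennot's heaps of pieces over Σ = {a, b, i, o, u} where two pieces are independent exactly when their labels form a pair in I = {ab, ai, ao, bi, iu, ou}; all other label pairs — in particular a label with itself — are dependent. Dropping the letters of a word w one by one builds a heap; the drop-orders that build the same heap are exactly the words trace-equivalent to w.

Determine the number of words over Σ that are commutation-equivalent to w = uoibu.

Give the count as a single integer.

7

0(u) covers ∅
1(o) covers ∅
2(i) covers 1:o
3(b) covers 0:u, 1:o
4(u) covers 3:b
floor of heap: 0:u, 1:o
completions by unplaced set U, small U first (add the entries for U minus each lowest piece of U):
  |U|=1: {2}:1  {4}:1
  |U|=2: {2,4}:2  {3,4}:1
  |U|=3: {0,3,4}:1  {2,3,4}:3
  start at 0(u): 3
  start at 1(o): 4
sum over floor = 7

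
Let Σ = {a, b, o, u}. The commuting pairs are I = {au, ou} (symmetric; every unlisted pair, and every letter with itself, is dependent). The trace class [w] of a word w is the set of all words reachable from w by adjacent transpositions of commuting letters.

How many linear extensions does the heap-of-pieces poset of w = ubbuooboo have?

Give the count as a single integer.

3

#0=u has no predecessor
#1=b depends on [0:u]
#2=b depends on [1:b]
#3=u depends on [2:b]
#4=o depends on [2:b]
#5=o depends on [4:o]
#6=b depends on [3:u, 5:o]
#7=o depends on [6:b]
#8=o depends on [7:o]
sources: [0:u]
N(rest) = Σ N(rest − s) over sources s of rest; N(one piece) = 1:
  size 1 → [8]=1
  size 2 → [7,8]=1
  size 3 → [6,7,8]=1
  size 4 → [3,6,7,8]=1  [5,6,7,8]=1
  size 5 → [3,5,6,7,8]=2  [4,5,6,7,8]=1
  size 6 → [3,4,5,6,7,8]=3
  size 7 → [2,3,4,5,6,7,8]=3
  first=0(u) contributes 3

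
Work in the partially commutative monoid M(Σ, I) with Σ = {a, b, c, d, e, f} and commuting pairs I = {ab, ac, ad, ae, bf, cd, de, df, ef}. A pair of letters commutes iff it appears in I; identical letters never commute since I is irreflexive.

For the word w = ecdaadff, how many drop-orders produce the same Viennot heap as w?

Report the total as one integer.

piece 0:e — minimal
piece 1:c rests on {0:e}
piece 2:d — minimal
piece 3:a — minimal
piece 4:a rests on {3:a}
piece 5:d rests on {2:d}
piece 6:f rests on {1:c, 4:a}
piece 7:f rests on {6:f}
minimal pieces: {0:e, 2:d, 3:a}
ways to finish when only these pieces remain (= sum over removing one remaining piece with nothing left below it):
  1 left: {5}→1  {7}→1
  2 left: {2,5}→1  {5,7}→2  {6,7}→1
  3 left: {1,6,7}→1  {2,5,7}→3  {4,6,7}→1  {5,6,7}→3
  4 left: {0,1,6,7}→1  {1,4,6,7}→2  {1,5,6,7}→4  {2,5,6,7}→6  {3,4,6,7}→1  {4,5,6,7}→4
  5 left: {0,1,4,6,7}→3  {0,1,5,6,7}→5  {1,2,5,6,7}→10  {1,3,4,6,7}→3  {1,4,5,6,7}→10  {2,4,5,6,7}→10  {3,4,5,6,7}→5
  6 left: {0,1,2,5,6,7}→15  {0,1,3,4,6,7}→6  {0,1,4,5,6,7}→18  {1,2,4,5,6,7}→30  {1,3,4,5,6,7}→18  {2,3,4,5,6,7}→15
  placing 0:e first → 63 extensions
  placing 2:d first → 42 extensions
  placing 3:a first → 63 extensions
total linear extensions = 168

168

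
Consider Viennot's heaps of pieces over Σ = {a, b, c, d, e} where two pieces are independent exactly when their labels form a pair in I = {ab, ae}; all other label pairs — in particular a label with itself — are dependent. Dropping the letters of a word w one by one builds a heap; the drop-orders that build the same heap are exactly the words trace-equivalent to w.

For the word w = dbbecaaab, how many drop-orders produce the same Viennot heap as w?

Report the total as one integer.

piece 0:d — minimal
piece 1:b rests on {0:d}
piece 2:b rests on {1:b}
piece 3:e rests on {2:b}
piece 4:c rests on {3:e}
piece 5:a rests on {4:c}
piece 6:a rests on {5:a}
piece 7:a rests on {6:a}
piece 8:b rests on {4:c}
minimal pieces: {0:d}
ways to finish when only these pieces remain (= sum over removing one remaining piece with nothing left below it):
  1 left: {7}→1  {8}→1
  2 left: {6,7}→1  {7,8}→2
  3 left: {5,6,7}→1  {6,7,8}→3
  4 left: {5,6,7,8}→4
  5 left: {4,5,6,7,8}→4
  6 left: {3,4,5,6,7,8}→4
  7 left: {2,3,4,5,6,7,8}→4
  placing 0:d first → 4 extensions

4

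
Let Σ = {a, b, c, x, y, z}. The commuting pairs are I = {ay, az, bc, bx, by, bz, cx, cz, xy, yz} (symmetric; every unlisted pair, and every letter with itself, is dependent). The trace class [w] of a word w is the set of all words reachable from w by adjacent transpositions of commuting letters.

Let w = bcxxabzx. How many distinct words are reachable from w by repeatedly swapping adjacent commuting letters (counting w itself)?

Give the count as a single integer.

piece 0:b — minimal
piece 1:c — minimal
piece 2:x — minimal
piece 3:x rests on {2:x}
piece 4:a rests on {0:b, 1:c, 3:x}
piece 5:b rests on {4:a}
piece 6:z rests on {3:x}
piece 7:x rests on {4:a, 6:z}
minimal pieces: {0:b, 1:c, 2:x}
ways to finish when only these pieces remain (= sum over removing one remaining piece with nothing left below it):
  1 left: {5}→1  {7}→1
  2 left: {5,7}→2  {6,7}→1
  3 left: {4,5,7}→2  {5,6,7}→3
  4 left: {0,4,5,7}→2  {1,4,5,7}→2  {4,5,6,7}→5
  5 left: {0,1,4,5,7}→4  {0,4,5,6,7}→7  {1,4,5,6,7}→7  {3,4,5,6,7}→5
  6 left: {0,1,4,5,6,7}→18  {0,3,4,5,6,7}→12  {1,3,4,5,6,7}→12  {2,3,4,5,6,7}→5
  placing 0:b first → 17 extensions
  placing 1:c first → 17 extensions
  placing 2:x first → 42 extensions
total linear extensions = 76

76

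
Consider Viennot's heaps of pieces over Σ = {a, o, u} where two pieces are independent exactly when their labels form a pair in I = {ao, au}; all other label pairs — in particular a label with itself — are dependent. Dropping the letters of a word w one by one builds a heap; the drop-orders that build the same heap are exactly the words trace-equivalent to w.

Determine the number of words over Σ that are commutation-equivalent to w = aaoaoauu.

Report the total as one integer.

70

piece 0:a — minimal
piece 1:a rests on {0:a}
piece 2:o — minimal
piece 3:a rests on {1:a}
piece 4:o rests on {2:o}
piece 5:a rests on {3:a}
piece 6:u rests on {4:o}
piece 7:u rests on {6:u}
minimal pieces: {0:a, 2:o}
ways to finish when only these pieces remain (= sum over removing one remaining piece with nothing left below it):
  1 left: {5}→1  {7}→1
  2 left: {3,5}→1  {5,7}→2  {6,7}→1
  3 left: {1,3,5}→1  {3,5,7}→3  {4,6,7}→1  {5,6,7}→3
  4 left: {0,1,3,5}→1  {1,3,5,7}→4  {2,4,6,7}→1  {3,5,6,7}→6  {4,5,6,7}→4
  5 left: {0,1,3,5,7}→5  {1,3,5,6,7}→10  {2,4,5,6,7}→5  {3,4,5,6,7}→10
  6 left: {0,1,3,5,6,7}→15  {1,3,4,5,6,7}→20  {2,3,4,5,6,7}→15
  placing 0:a first → 35 extensions
  placing 2:o first → 35 extensions
total linear extensions = 70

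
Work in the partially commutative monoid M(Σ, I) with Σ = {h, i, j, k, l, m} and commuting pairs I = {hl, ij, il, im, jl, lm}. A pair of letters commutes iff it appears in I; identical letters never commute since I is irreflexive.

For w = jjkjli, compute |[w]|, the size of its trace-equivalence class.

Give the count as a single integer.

6

0(j) covers ∅
1(j) covers 0:j
2(k) covers 1:j
3(j) covers 2:k
4(l) covers 2:k
5(i) covers 2:k
floor of heap: 0:j
completions by unplaced set U, small U first (add the entries for U minus each lowest piece of U):
  |U|=1: {3}:1  {4}:1  {5}:1
  |U|=2: {3,4}:2  {3,5}:2  {4,5}:2
  |U|=3: {3,4,5}:6
  |U|=4: {2,3,4,5}:6
  start at 0(j): 6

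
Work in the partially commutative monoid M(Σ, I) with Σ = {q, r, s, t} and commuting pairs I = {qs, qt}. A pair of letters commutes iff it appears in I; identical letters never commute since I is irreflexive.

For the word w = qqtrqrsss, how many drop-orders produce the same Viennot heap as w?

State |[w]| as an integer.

3

piece 0:q — minimal
piece 1:q rests on {0:q}
piece 2:t — minimal
piece 3:r rests on {1:q, 2:t}
piece 4:q rests on {3:r}
piece 5:r rests on {4:q}
piece 6:s rests on {5:r}
piece 7:s rests on {6:s}
piece 8:s rests on {7:s}
minimal pieces: {0:q, 2:t}
ways to finish when only these pieces remain (= sum over removing one remaining piece with nothing left below it):
  1 left: {8}→1
  2 left: {7,8}→1
  3 left: {6,7,8}→1
  4 left: {5,6,7,8}→1
  5 left: {4,5,6,7,8}→1
  6 left: {3,4,5,6,7,8}→1
  7 left: {1,3,4,5,6,7,8}→1  {2,3,4,5,6,7,8}→1
  placing 0:q first → 2 extensions
  placing 2:t first → 1 extensions
total linear extensions = 3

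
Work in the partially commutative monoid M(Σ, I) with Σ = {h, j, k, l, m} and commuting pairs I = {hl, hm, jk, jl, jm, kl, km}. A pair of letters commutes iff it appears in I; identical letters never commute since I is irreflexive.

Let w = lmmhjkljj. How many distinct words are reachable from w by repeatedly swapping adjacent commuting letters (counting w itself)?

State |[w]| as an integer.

piece 0:l — minimal
piece 1:m rests on {0:l}
piece 2:m rests on {1:m}
piece 3:h — minimal
piece 4:j rests on {3:h}
piece 5:k rests on {3:h}
piece 6:l rests on {2:m}
piece 7:j rests on {4:j}
piece 8:j rests on {7:j}
minimal pieces: {0:l, 3:h}
ways to finish when only these pieces remain (= sum over removing one remaining piece with nothing left below it):
  1 left: {5}→1  {6}→1  {8}→1
  2 left: {2,6}→1  {5,6}→2  {5,8}→2  {6,8}→2  {7,8}→1
  3 left: {1,2,6}→1  {2,5,6}→3  {2,6,8}→3  {4,7,8}→1  {5,6,8}→6  {5,7,8}→3  {6,7,8}→3
  4 left: {0,1,2,6}→1  {1,2,5,6}→4  {1,2,6,8}→4  {2,5,6,8}→12  {2,6,7,8}→6  {4,5,7,8}→4  {4,6,7,8}→4  {5,6,7,8}→12
  5 left: {0,1,2,5,6}→5  {0,1,2,6,8}→5  {1,2,5,6,8}→20  {1,2,6,7,8}→10  {2,4,6,7,8}→10  {2,5,6,7,8}→30  {3,4,5,7,8}→4  {4,5,6,7,8}→20
  6 left: {0,1,2,5,6,8}→30  {0,1,2,6,7,8}→15  {1,2,4,6,7,8}→20  {1,2,5,6,7,8}→60  {2,4,5,6,7,8}→60  {3,4,5,6,7,8}→24
  7 left: {0,1,2,4,6,7,8}→35  {0,1,2,5,6,7,8}→105  {1,2,4,5,6,7,8}→140  {2,3,4,5,6,7,8}→84
  placing 0:l first → 224 extensions
  placing 3:h first → 280 extensions
total linear extensions = 504

504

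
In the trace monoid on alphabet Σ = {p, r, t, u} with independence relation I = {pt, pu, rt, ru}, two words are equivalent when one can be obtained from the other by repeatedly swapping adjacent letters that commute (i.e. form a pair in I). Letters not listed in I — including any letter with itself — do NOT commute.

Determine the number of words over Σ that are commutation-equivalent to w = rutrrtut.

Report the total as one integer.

0(r) covers ∅
1(u) covers ∅
2(t) covers 1:u
3(r) covers 0:r
4(r) covers 3:r
5(t) covers 2:t
6(u) covers 5:t
7(t) covers 6:u
floor of heap: 0:r, 1:u
completions by unplaced set U, small U first (add the entries for U minus each lowest piece of U):
  |U|=1: {4}:1  {7}:1
  |U|=2: {3,4}:1  {4,7}:2  {6,7}:1
  |U|=3: {0,3,4}:1  {3,4,7}:3  {4,6,7}:3  {5,6,7}:1
  |U|=4: {0,3,4,7}:4  {2,5,6,7}:1  {3,4,6,7}:6  {4,5,6,7}:4
  |U|=5: {0,3,4,6,7}:10  {1,2,5,6,7}:1  {2,4,5,6,7}:5  {3,4,5,6,7}:10
  |U|=6: {0,3,4,5,6,7}:20  {1,2,4,5,6,7}:6  {2,3,4,5,6,7}:15
  start at 0(r): 21
  start at 1(u): 35
sum over floor = 56

56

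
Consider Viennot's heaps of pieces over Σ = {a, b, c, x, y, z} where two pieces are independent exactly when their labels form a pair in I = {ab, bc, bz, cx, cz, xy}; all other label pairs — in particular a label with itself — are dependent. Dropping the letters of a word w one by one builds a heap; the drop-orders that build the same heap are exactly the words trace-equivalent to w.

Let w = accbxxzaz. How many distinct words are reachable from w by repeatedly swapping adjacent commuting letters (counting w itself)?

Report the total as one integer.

0(a) covers ∅
1(c) covers 0:a
2(c) covers 1:c
3(b) covers ∅
4(x) covers 0:a, 3:b
5(x) covers 4:x
6(z) covers 5:x
7(a) covers 2:c, 6:z
8(z) covers 7:a
floor of heap: 0:a, 3:b
completions by unplaced set U, small U first (add the entries for U minus each lowest piece of U):
  |U|=1: {8}:1
  |U|=2: {7,8}:1
  |U|=3: {2,7,8}:1  {6,7,8}:1
  |U|=4: {1,2,7,8}:1  {2,6,7,8}:2  {5,6,7,8}:1
  |U|=5: {1,2,6,7,8}:3  {2,5,6,7,8}:3  {4,5,6,7,8}:1
  |U|=6: {1,2,5,6,7,8}:6  {2,4,5,6,7,8}:4  {3,4,5,6,7,8}:1
  |U|=7: {1,2,4,5,6,7,8}:10  {2,3,4,5,6,7,8}:5
  start at 0(a): 15
  start at 3(b): 10
sum over floor = 25

25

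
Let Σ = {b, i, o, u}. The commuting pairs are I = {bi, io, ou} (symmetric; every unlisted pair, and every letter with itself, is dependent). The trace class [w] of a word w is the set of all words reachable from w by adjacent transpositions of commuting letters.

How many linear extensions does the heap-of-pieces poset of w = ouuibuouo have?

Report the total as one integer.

54

piece 0:o — minimal
piece 1:u — minimal
piece 2:u rests on {1:u}
piece 3:i rests on {2:u}
piece 4:b rests on {0:o, 2:u}
piece 5:u rests on {3:i, 4:b}
piece 6:o rests on {4:b}
piece 7:u rests on {5:u}
piece 8:o rests on {6:o}
minimal pieces: {0:o, 1:u}
ways to finish when only these pieces remain (= sum over removing one remaining piece with nothing left below it):
  1 left: {7}→1  {8}→1
  2 left: {5,7}→1  {6,8}→1  {7,8}→2
  3 left: {3,5,7}→1  {5,7,8}→3  {6,7,8}→3
  4 left: {3,5,7,8}→4  {5,6,7,8}→6
  5 left: {3,5,6,7,8}→10  {4,5,6,7,8}→6
  6 left: {0,4,5,6,7,8}→6  {3,4,5,6,7,8}→16
  7 left: {0,3,4,5,6,7,8}→22  {2,3,4,5,6,7,8}→16
  placing 0:o first → 16 extensions
  placing 1:u first → 38 extensions
total linear extensions = 54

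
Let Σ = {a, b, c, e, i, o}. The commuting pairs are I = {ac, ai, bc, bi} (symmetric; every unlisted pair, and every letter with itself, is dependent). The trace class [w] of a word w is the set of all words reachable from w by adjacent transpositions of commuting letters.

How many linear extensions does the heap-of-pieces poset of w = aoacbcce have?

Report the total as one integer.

#0=a has no predecessor
#1=o depends on [0:a]
#2=a depends on [1:o]
#3=c depends on [1:o]
#4=b depends on [2:a]
#5=c depends on [3:c]
#6=c depends on [5:c]
#7=e depends on [4:b, 6:c]
sources: [0:a]
N(rest) = Σ N(rest − s) over sources s of rest; N(one piece) = 1:
  size 1 → [7]=1
  size 2 → [4,7]=1  [6,7]=1
  size 3 → [2,4,7]=1  [4,6,7]=2  [5,6,7]=1
  size 4 → [2,4,6,7]=3  [3,5,6,7]=1  [4,5,6,7]=3
  size 5 → [2,4,5,6,7]=6  [3,4,5,6,7]=4
  size 6 → [2,3,4,5,6,7]=10
  first=0(a) contributes 10

10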